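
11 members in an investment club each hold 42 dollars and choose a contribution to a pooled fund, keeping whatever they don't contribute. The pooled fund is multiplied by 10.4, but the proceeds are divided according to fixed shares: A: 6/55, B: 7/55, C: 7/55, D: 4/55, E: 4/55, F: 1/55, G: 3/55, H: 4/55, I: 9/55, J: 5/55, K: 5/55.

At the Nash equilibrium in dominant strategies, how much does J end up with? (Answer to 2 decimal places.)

200.84 dollars

For player j, contributing a unit is worthwhile iff 10.4 × (j's share) ≥ 1, i.e. iff j's share is at least 0.0962.
A, B, C and I are above the threshold, contributing 42 each; the remaining 7 contribute 0. Total contributed: 168.
J keeps 42 and receives 10.4 × 168 × 5/55 = 158.84 from the pooled fund, for a payoff of 200.84.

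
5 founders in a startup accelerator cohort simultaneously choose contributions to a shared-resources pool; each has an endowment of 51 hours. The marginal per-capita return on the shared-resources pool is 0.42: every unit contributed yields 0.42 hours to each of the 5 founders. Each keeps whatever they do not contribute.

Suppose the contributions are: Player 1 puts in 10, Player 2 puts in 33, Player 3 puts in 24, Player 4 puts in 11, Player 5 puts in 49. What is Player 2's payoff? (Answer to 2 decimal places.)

Total contributed: 10 + 33 + 24 + 11 + 49 = 127.
Each receives 0.42 × 127 = 53.34 from the shared-resources pool.
Player 2 keeps 51 − 33 = 18, so Player 2's payoff is 18 + 53.34 = 71.34.

71.34 hours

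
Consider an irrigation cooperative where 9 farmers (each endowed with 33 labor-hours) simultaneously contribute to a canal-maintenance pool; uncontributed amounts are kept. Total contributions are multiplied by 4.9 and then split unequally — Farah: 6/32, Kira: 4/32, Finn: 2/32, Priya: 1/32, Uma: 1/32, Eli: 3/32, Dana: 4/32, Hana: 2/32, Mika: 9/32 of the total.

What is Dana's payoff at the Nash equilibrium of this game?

53.21 labor-hours

Player j's private return per contributed unit is 4.9 × (j's share). Contributing is weakly dominant for j when that share is at least 1/4.9 = 0.2041, and contributing 0 is dominant otherwise.
The only share above 0.2041 is Mika's 9/32, contributing 33; the remaining 8 contribute 0. Total contributed: 33.
Dana keeps 33 and receives 4.9 × 33 × 4/32 = 20.21 from the canal-maintenance pool, for a payoff of 53.21.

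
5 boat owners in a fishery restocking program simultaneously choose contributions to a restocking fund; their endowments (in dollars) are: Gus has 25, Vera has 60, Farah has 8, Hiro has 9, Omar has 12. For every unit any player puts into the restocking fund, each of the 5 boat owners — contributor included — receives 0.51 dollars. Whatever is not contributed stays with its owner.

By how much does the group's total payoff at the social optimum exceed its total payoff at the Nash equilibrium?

176.70 dollars

The private return per contributed unit is 0.51 < 1 for everyone, so the Nash equilibrium is zero contribution and the group total is Σ E_j = 25 + 60 + 8 + 9 + 12 = 114.
Each contributed unit returns 2.550 to the group, so the social optimum is full contribution by everyone: group total = 2.550 × 114 = 290.70.
Efficiency loss = (2.550 − 1) × 114 = 176.70.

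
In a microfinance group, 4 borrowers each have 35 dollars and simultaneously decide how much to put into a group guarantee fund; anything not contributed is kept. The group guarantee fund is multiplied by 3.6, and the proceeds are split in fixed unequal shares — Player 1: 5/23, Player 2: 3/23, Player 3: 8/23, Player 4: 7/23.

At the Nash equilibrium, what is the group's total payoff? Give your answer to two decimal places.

322.00 dollars

Each unit j contributes comes back to j as 3.6 × (j's share), so j prefers to contribute only if that share exceeds 1/3.6 = 0.2778; otherwise keeping the unit dominates.
The shares above 0.2778 belong to Player 3 and Player 4, contributing 35 each; the remaining 2 contribute 0. Total contributed: 70.
The group guarantee fund pays out 3.6 × 70 = 252.00 in total (split across the unequal shares, but the aggregate is all that matters for the group sum).
The 2 free-riders keep 35 each, adding 70. Group total = 70 + 252.00 = 322.00.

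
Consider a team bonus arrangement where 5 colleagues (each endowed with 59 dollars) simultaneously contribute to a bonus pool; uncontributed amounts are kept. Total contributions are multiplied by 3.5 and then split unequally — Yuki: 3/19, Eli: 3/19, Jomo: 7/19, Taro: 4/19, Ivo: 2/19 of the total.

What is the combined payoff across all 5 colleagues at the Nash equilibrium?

Each unit j contributes comes back to j as 3.5 × (j's share), so j prefers to contribute only if that share exceeds 1/3.5 = 0.2857; otherwise keeping the unit dominates.
The only share above 0.2857 is Jomo's 7/19, contributing 59; the remaining 4 contribute 0. Total contributed: 59.
The bonus pool pays out 3.5 × 59 = 206.50 in total (split across the unequal shares, but the aggregate is all that matters for the group sum).
The 4 free-riders keep 59 each, adding 236. Group total = 236 + 206.50 = 442.50.

442.50 dollars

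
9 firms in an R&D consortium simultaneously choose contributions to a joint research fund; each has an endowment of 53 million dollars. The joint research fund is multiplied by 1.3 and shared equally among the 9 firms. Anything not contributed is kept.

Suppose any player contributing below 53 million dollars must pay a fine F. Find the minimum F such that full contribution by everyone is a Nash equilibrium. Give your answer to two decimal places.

Given the others contribute fully, the best deviation is to contribute 0 (any partial contribution still incurs the fine and gives up units whose private return 0.1444 is below 1).
Deviating from 53 to 0 saves 53 million dollars but forfeits the deviator's share of the drop in the joint research fund: 1.3/9 × 53 = 7.66.
So the deviation gain is 53 − 7.66 = 45.34, and the fine must be at least 45.34 million dollars to wipe it out.

45.34 million dollars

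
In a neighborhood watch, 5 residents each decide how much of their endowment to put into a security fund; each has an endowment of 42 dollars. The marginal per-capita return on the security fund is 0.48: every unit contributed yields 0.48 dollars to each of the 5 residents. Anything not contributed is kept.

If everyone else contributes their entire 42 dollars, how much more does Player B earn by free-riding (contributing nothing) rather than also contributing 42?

21.84 dollars

Switching from a contribution of 42 to 0 lets Player B keep an extra 42 dollars, but lowers the security fund by 42, which costs Player B their own share of that drop: 0.48 × 42 = 20.16.
Net gain = 42 − 20.16 = 21.84. The private return per contributed unit (0.48) is below 1, so free-riding is indeed the best response regardless of what the others do.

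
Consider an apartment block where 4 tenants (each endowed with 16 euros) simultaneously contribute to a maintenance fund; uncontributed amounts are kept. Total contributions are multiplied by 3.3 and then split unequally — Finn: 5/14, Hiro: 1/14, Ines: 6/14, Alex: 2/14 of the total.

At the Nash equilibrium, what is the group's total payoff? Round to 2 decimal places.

Each unit j contributes comes back to j as 3.3 × (j's share), so j prefers to contribute only if that share exceeds 1/3.3 = 0.3030; otherwise keeping the unit dominates.
Finn and Ines clear that bar, contributing 16 each; the remaining 2 contribute 0. Total contributed: 32.
The maintenance fund pays out 3.3 × 32 = 105.60 in total (split across the unequal shares, but the aggregate is all that matters for the group sum).
The 2 free-riders keep 16 each, adding 32. Group total = 32 + 105.60 = 137.60.

137.60 euros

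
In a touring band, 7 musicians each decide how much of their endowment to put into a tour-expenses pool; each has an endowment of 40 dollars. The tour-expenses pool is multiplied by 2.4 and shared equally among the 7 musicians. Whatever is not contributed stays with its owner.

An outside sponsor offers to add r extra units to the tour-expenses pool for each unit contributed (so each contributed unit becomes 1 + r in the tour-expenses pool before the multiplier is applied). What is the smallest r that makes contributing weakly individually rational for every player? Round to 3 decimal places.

1.917

With matching at rate r, one contributed unit becomes (1 + r) in the tour-expenses pool and returns 2.4 × (1 + r) / 7 to the contributor.
Setting this equal to 1: 1 + r = 7/2.4 = 2.9167.
So the minimum matching rate is r = 2.9167 − 1 = 1.917.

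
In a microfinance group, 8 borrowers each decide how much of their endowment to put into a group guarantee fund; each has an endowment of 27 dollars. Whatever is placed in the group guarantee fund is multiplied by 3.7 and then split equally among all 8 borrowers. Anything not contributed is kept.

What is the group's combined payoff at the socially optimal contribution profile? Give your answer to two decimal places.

Each contributed unit returns 3.700 to the group as a whole (0.4625 to each of 8 players), which exceeds 1, so the social optimum is full contribution: group total = 3.700 × 216 = 799.20.

799.20 dollars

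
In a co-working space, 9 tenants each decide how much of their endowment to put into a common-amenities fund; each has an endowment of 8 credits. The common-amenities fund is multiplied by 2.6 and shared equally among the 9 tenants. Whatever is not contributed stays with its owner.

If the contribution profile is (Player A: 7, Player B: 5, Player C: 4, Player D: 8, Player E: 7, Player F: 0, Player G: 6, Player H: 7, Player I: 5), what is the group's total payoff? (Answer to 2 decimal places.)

Total contributed: 7 + 5 + 4 + 8 + 7 + 0 + 6 + 7 + 5 = 49; total kept: 9 × 8 − 49 = 23.
The common-amenities fund pays out 2.6 × 49 = 127.40 in aggregate.
Group total = 23 + 127.40 = 150.40.

150.40 credits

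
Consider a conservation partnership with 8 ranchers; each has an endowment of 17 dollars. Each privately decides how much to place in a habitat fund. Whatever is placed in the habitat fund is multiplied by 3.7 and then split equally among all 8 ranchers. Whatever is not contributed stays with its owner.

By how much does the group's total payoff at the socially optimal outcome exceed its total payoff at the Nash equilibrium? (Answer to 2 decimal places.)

367.20 dollars

Each contributed unit returns 3.7/8 = 0.4625 to its contributor — below 1 — so contributing 0 is dominant for every player. At the Nash equilibrium everyone keeps their 17, and the group total is 8 × 17 = 136.
Each contributed unit returns 3.700 to the group as a whole (0.4625 to each of 8 players), which exceeds 1, so the social optimum is full contribution: group total = 3.700 × 136 = 503.20.
Efficiency loss = 503.20 − 136 = 367.20.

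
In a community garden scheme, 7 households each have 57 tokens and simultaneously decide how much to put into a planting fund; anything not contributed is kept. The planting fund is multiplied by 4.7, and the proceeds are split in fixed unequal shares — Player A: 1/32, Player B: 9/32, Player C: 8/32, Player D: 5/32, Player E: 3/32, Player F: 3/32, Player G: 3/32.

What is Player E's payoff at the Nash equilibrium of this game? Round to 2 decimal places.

107.23 tokens

For player j, contributing a unit is worthwhile iff 4.7 × (j's share) ≥ 1, i.e. iff j's share is at least 0.2128.
Player B and Player C clear that bar, contributing 57 each; the remaining 5 contribute 0. Total contributed: 114.
Player E keeps 57 and receives 4.7 × 114 × 3/32 = 50.23 from the planting fund, for a payoff of 107.23.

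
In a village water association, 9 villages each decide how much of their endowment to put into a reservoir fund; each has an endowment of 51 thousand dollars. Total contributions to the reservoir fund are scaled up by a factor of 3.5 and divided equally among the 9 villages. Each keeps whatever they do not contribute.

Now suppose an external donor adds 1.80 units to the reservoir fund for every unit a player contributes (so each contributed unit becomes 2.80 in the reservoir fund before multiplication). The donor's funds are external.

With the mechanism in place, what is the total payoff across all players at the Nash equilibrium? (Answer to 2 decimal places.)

4498.20 thousand dollars

Under the mechanism each unit contributed yields 3.5 × 2.80 / 9 = 1.0889 back to its contributor per unit of net cost, which exceeds 1, making full contribution the dominant choice for everyone.
So the Nash equilibrium is full contribution by all 9; the group earns 3.5 × 2.80 × 459 = 4498.20.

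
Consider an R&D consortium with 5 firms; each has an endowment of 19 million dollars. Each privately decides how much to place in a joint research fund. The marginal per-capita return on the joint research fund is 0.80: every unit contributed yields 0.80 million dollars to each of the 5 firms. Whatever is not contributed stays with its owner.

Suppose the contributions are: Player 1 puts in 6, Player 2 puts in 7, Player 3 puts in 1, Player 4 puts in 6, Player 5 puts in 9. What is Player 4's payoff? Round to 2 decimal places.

Total contributed: 6 + 7 + 1 + 6 + 9 = 29.
Each receives 0.80 × 29 = 23.20 from the joint research fund.
Player 4 keeps 19 − 6 = 13, so Player 4's payoff is 13 + 23.20 = 36.20.

36.20 million dollars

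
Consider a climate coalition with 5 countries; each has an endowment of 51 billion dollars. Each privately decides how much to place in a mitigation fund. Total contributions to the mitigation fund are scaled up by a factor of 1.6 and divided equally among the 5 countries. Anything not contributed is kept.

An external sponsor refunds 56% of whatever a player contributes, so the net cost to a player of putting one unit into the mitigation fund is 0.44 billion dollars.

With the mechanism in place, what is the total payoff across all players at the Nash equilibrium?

The effective private return is (1.6/5) / 0.44 = 0.7273, which is still under 1, so the mechanism doesn't change anyone's dominant strategy: zero contribution.
At the Nash equilibrium no one contributes; group total payoff = 5 × 51 = 255.

255.00 billion dollars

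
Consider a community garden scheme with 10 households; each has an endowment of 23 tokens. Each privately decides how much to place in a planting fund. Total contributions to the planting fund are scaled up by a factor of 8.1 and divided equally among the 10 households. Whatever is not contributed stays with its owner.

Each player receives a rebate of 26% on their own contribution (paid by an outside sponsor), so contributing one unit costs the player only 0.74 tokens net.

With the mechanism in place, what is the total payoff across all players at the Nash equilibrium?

1922.80 tokens

With the mechanism, a contributed unit returns (8.1/10) / 0.74 = 1.0946 per unit of net cost to the contributor — now above 1 — so contributing fully is weakly dominant for every player.
So the Nash equilibrium is full contribution by all 10; the group earns 10 × (23 × 0.26 + 8.1 × 23) = 1922.80.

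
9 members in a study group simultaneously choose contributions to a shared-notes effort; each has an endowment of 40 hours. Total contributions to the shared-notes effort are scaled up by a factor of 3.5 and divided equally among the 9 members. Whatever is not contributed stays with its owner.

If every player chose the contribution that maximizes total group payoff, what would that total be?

1260.00 hours

Each contributed unit returns 3.500 to the group as a whole (0.3889 to each of 9 players), which exceeds 1, so the social optimum is full contribution: group total = 3.500 × 360 = 1260.00.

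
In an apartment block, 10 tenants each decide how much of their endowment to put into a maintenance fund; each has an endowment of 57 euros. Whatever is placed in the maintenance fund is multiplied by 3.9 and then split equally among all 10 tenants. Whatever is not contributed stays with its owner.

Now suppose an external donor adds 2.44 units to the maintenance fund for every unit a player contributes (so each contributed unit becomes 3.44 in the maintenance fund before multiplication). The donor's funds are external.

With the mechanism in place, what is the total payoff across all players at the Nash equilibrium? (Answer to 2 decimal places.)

7647.12 euros

With the mechanism, a contributed unit returns 3.9 × 3.44 / 10 = 1.3416 per unit of net cost to the contributor — now above 1 — so contributing fully is weakly dominant for every player.
At the Nash equilibrium everyone contributes 57. Group total payoff = 3.9 × 3.44 × 570 = 7647.12.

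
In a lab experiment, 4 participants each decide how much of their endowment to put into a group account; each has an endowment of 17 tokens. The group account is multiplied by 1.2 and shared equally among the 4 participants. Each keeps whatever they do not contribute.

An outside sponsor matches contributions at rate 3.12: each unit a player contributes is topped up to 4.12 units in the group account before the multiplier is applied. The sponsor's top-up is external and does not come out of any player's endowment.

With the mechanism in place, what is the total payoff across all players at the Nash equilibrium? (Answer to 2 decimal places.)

With the mechanism, a contributed unit returns 1.2 × 4.12 / 4 = 1.2360 per unit of net cost to the contributor — now above 1 — so contributing fully is weakly dominant for every player.
So the Nash equilibrium is full contribution by all 4; the group earns 1.2 × 4.12 × 68 = 336.19.

336.19 tokens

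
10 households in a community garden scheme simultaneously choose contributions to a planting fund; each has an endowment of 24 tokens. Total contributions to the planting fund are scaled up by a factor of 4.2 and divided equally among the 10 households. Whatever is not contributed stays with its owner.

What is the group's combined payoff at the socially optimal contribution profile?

1008.00 tokens

Each contributed unit returns 4.200 to the group as a whole (0.4200 to each of 10 players), which exceeds 1, so the social optimum is full contribution: group total = 4.200 × 240 = 1008.00.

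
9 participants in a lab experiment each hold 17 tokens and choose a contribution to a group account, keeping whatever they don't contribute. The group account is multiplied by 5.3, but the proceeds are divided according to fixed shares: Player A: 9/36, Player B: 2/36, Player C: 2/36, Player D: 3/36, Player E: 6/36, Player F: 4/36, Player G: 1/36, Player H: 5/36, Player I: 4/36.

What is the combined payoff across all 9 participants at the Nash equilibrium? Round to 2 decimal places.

Each unit j contributes comes back to j as 5.3 × (j's share), so j prefers to contribute only if that share exceeds 1/5.3 = 0.1887; otherwise keeping the unit dominates.
Only Player A (9/36) clears that bar, contributing 17; the remaining 8 contribute 0. Total contributed: 17.
The group account pays out 5.3 × 17 = 90.10 in total (split across the unequal shares, but the aggregate is all that matters for the group sum).
The 8 free-riders keep 17 each, adding 136. Group total = 136 + 90.10 = 226.10.

226.10 tokens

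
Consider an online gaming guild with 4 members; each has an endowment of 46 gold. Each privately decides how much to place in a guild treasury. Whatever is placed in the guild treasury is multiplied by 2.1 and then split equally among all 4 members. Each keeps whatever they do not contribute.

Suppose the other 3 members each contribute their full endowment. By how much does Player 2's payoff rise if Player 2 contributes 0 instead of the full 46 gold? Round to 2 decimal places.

21.85 gold

Switching from a contribution of 46 to 0 lets Player 2 keep an extra 46 gold, but lowers the guild treasury by 46, which costs Player 2 their own share of that drop: 2.1/4 × 46 = 24.15.
Net gain = 46 − 24.15 = 21.85. The private return per contributed unit (0.5250) is below 1, so free-riding is indeed the best response regardless of what the others do.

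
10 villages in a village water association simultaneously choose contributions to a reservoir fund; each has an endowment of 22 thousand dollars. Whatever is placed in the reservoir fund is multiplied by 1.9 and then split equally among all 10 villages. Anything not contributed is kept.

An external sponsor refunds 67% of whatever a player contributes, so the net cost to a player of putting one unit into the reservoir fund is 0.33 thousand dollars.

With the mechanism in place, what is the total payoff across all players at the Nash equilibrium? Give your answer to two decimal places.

220.00 thousand dollars

With the mechanism, a contributed unit returns (1.9/10) / 0.33 = 0.5758 per unit of net cost — still below 1 — so contributing 0 remains dominant for every player.
Everyone keeps their endowment and the group total is 10 × 22 = 220.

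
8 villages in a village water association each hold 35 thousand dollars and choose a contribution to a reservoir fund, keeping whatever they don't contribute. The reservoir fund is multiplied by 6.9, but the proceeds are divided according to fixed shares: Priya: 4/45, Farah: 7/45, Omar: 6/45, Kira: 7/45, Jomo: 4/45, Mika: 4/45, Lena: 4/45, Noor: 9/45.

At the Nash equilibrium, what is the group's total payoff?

A player with share s gets back 6.9·s per unit contributed, so full contribution is dominant for anyone with s > 1/6.9 = 0.1449 and zero contribution is dominant for anyone below.
The shares above 0.1449 belong to Farah, Kira and Noor, contributing 35 each; the remaining 5 contribute 0. Total contributed: 105.
The reservoir fund pays out 6.9 × 105 = 724.50 in total (split across the unequal shares, but the aggregate is all that matters for the group sum).
The 5 free-riders keep 35 each, adding 175. Group total = 175 + 724.50 = 899.50.

899.50 thousand dollars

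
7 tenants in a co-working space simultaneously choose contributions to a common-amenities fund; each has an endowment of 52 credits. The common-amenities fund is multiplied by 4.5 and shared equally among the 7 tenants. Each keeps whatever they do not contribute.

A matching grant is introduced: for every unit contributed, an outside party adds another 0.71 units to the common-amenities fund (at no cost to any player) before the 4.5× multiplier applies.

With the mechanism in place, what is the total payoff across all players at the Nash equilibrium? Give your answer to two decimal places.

2800.98 credits

Under the mechanism each unit contributed yields 4.5 × 1.71 / 7 = 1.0993 back to its contributor per unit of net cost, which exceeds 1, making full contribution the dominant choice for everyone.
So the Nash equilibrium is full contribution by all 7; the group earns 4.5 × 1.71 × 364 = 2800.98.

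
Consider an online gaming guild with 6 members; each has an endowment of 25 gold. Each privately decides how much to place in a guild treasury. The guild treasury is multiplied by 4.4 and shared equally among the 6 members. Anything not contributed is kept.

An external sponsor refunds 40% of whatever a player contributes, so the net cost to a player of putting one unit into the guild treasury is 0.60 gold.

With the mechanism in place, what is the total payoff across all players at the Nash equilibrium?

The effective private return per unit is now (4.4/6) / 0.60 = 1.2222 > 1, so every player's dominant strategy flips to full contribution.
At the Nash equilibrium everyone contributes 25. Group total payoff = 6 × (25 × 0.40 + 4.4 × 25) = 720.00.

720.00 gold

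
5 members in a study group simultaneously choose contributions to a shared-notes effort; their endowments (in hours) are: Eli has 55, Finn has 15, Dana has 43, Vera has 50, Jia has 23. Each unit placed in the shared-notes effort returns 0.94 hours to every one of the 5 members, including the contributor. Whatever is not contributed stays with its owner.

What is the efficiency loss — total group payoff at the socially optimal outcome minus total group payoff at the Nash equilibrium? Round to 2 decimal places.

688.20 hours

The private return per contributed unit is 0.94 < 1 for everyone, so the Nash equilibrium is zero contribution and the group total is Σ E_j = 55 + 15 + 43 + 50 + 23 = 186.
Each contributed unit returns 4.700 to the group, so the social optimum is full contribution by everyone: group total = 4.700 × 186 = 874.20.
Efficiency loss = (4.700 − 1) × 186 = 688.20.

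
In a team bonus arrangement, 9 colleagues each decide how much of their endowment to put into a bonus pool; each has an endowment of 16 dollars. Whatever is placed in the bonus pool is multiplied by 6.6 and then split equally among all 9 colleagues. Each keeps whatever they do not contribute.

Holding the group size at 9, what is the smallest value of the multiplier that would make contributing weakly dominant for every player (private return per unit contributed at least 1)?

A contributed unit returns (multiplier)/9 to its contributor.
This reaches 1 exactly when the multiplier is 9.

9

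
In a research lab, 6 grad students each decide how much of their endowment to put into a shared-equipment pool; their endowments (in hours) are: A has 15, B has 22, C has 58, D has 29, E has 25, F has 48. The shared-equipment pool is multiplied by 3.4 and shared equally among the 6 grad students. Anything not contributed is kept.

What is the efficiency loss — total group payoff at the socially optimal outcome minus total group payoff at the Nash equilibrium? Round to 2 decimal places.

The private return per contributed unit is 3.4/6 = 0.5667 < 1 for every player regardless of endowment, so the Nash equilibrium is zero contribution and the group total is Σ E_j = 15 + 22 + 58 + 29 + 25 + 48 = 197.
Each contributed unit returns 3.400 to the group, so the social optimum is full contribution by everyone: group total = 3.400 × 197 = 669.80.
Efficiency loss = (3.400 − 1) × 197 = 472.80.

472.80 hours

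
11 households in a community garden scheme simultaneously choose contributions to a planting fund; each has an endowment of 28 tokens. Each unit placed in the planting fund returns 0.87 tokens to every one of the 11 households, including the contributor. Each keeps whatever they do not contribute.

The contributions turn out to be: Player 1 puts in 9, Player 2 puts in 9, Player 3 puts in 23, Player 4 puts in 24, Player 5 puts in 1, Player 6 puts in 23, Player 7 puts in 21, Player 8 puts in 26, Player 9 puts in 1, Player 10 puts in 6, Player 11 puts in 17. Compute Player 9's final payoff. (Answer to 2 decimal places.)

Total contributed: 9 + 9 + 23 + 24 + 1 + 23 + 21 + 26 + 1 + 6 + 17 = 160.
Each receives 0.87 × 160 = 139.20 from the planting fund.
Player 9 keeps 28 − 1 = 27, so Player 9's payoff is 27 + 139.20 = 166.20.

166.20 tokens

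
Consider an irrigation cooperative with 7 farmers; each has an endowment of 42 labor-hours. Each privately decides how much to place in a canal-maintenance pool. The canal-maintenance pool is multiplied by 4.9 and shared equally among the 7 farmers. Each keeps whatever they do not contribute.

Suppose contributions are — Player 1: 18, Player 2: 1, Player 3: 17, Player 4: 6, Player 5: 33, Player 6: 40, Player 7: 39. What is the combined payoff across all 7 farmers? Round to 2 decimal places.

894.60 labor-hours

Total contributed: 18 + 1 + 17 + 6 + 33 + 40 + 39 = 154; total kept: 7 × 42 − 154 = 140.
The canal-maintenance pool pays out 4.9 × 154 = 754.60 in aggregate.
Group total = 140 + 754.60 = 894.60.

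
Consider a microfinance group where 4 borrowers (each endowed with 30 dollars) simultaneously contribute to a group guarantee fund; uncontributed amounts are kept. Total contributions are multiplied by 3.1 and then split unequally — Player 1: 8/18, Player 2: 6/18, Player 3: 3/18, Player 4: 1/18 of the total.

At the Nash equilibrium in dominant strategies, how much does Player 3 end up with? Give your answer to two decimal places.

61.00 dollars

A player with share s gets back 3.1·s per unit contributed, so full contribution is dominant for anyone with s > 1/3.1 = 0.3226 and zero contribution is dominant for anyone below.
Player 1 and Player 2 are above the threshold, contributing 30 each; the remaining 2 contribute 0. Total contributed: 60.
Player 3 keeps 30 and receives 3.1 × 60 × 3/18 = 31.00 from the group guarantee fund, for a payoff of 61.00.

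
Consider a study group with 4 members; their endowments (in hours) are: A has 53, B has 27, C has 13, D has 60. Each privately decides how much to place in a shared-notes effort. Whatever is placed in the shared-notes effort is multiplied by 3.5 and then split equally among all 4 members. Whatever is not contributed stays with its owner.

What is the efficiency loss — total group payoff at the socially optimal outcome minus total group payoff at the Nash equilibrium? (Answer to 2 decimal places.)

The private return per contributed unit is 3.5/4 = 0.8750 < 1 for every player regardless of endowment, so the Nash equilibrium is zero contribution and the group total is Σ E_j = 53 + 27 + 13 + 60 = 153.
Each contributed unit returns 3.500 to the group, so the social optimum is full contribution by everyone: group total = 3.500 × 153 = 535.50.
Efficiency loss = (3.500 − 1) × 153 = 382.50.

382.50 hours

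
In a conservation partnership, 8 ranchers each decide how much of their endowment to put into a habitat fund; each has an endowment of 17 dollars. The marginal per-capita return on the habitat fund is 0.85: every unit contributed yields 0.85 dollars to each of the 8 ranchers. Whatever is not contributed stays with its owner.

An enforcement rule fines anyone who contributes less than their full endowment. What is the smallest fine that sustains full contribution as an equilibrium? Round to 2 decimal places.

Given the others contribute fully, the best deviation is to contribute 0 (any partial contribution still incurs the fine and gives up units whose private return 0.85 is below 1).
Deviating from 17 to 0 saves 17 dollars but forfeits the deviator's share of the drop in the habitat fund: 0.85 × 17 = 14.45.
So the deviation gain is 17 − 14.45 = 2.55, and the fine must be at least 2.55 dollars to wipe it out.

2.55 dollars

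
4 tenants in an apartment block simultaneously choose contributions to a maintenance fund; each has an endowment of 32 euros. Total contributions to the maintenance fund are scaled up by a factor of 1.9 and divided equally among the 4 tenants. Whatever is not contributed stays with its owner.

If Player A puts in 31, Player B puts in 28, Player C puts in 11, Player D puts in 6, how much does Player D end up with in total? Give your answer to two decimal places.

62.10 euros

Total contributed: 31 + 28 + 11 + 6 = 76.
Each receives 1.9 × 76 / 4 = 36.10 from the maintenance fund.
Player D keeps 32 − 6 = 26, so Player D's payoff is 26 + 36.10 = 62.10.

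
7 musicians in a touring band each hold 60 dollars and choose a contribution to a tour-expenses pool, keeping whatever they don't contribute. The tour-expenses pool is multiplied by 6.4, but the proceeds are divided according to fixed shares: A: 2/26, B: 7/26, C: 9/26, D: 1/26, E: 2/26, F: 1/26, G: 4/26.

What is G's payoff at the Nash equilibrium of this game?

Each unit j contributes comes back to j as 6.4 × (j's share), so j prefers to contribute only if that share exceeds 1/6.4 = 0.1563; otherwise keeping the unit dominates.
B and C are above the threshold, contributing 60 each; the remaining 5 contribute 0. Total contributed: 120.
G keeps 60 and receives 6.4 × 120 × 4/26 = 118.15 from the tour-expenses pool, for a payoff of 178.15.

178.15 dollars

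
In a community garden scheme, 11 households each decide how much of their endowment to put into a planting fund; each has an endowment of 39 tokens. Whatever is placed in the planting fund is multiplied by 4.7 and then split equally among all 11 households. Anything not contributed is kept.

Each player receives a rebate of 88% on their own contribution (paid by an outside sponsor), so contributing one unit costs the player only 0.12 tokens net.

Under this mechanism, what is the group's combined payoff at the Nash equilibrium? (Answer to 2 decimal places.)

2393.82 tokens

Under the mechanism each unit contributed yields (4.7/11) / 0.12 = 3.5606 back to its contributor per unit of net cost, which exceeds 1, making full contribution the dominant choice for everyone.
So the Nash equilibrium is full contribution by all 11; the group earns 11 × (39 × 0.88 + 4.7 × 39) = 2393.82.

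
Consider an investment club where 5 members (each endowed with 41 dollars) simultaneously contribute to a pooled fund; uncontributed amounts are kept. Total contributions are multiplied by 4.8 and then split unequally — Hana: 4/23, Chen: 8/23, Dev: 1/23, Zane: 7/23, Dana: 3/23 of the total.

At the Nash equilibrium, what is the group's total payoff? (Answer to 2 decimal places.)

516.60 dollars

For player j, contributing a unit is worthwhile iff 4.8 × (j's share) ≥ 1, i.e. iff j's share is at least 0.2083.
The shares above 0.2083 belong to Chen and Zane, contributing 41 each; the remaining 3 contribute 0. Total contributed: 82.
The pooled fund pays out 4.8 × 82 = 393.60 in total (split across the unequal shares, but the aggregate is all that matters for the group sum).
The 3 free-riders keep 41 each, adding 123. Group total = 123 + 393.60 = 516.60.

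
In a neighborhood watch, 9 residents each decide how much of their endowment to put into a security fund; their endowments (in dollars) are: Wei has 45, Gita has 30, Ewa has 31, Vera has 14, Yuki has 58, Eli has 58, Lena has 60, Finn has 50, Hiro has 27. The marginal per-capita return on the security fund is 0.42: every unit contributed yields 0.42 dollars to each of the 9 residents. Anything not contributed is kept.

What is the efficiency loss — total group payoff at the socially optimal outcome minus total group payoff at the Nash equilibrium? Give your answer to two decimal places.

The private return per contributed unit is 0.42 < 1 for everyone, so the Nash equilibrium is zero contribution and the group total is Σ E_j = 45 + 30 + 31 + 14 + 58 + 58 + 60 + 50 + 27 = 373.
Each contributed unit returns 3.780 to the group, so the social optimum is full contribution by everyone: group total = 3.780 × 373 = 1409.94.
Efficiency loss = (3.780 − 1) × 373 = 1036.94.

1036.94 dollars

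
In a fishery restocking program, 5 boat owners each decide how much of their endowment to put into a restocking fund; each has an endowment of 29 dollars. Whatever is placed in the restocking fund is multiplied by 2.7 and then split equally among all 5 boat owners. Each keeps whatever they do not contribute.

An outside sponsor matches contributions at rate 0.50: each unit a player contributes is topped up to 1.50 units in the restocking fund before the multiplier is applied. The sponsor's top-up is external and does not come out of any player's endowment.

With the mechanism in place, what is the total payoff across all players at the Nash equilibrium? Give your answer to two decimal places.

With the mechanism, a contributed unit returns 2.7 × 1.50 / 5 = 0.8100 per unit of net cost — still below 1 — so contributing 0 remains dominant for every player.
Everyone keeps their endowment and the group total is 5 × 29 = 145.

145.00 dollars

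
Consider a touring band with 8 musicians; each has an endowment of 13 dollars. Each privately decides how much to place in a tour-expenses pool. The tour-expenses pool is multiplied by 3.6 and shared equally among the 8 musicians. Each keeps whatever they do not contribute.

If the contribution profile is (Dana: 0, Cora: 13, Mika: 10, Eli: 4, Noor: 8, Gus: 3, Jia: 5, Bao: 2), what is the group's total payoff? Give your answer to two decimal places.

Total contributed: 0 + 13 + 10 + 4 + 8 + 3 + 5 + 2 = 45; total kept: 8 × 13 − 45 = 59.
The tour-expenses pool pays out 3.6 × 45 = 162.00 in aggregate.
Group total = 59 + 162.00 = 221.00.

221.00 dollars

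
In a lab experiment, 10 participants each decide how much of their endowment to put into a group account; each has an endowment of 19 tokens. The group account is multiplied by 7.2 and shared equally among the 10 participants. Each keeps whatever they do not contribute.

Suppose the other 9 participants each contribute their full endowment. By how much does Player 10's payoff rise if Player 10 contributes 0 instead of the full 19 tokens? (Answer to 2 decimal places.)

5.32 tokens

Switching from a contribution of 19 to 0 lets Player 10 keep an extra 19 tokens, but lowers the group account by 19, which costs Player 10 their own share of that drop: 7.2/10 × 19 = 13.68.
Net gain = 19 − 13.68 = 5.32. The private return per contributed unit (0.7200) is below 1, so free-riding is indeed the best response regardless of what the others do.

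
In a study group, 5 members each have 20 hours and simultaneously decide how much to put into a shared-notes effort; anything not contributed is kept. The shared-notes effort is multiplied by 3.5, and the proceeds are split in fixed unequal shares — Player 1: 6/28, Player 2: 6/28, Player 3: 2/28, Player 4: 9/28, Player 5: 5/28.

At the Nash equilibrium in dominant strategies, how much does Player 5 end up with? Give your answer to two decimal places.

For player j, contributing a unit is worthwhile iff 3.5 × (j's share) ≥ 1, i.e. iff j's share is at least 0.2857.
Only Player 4 (9/28) clears that bar, contributing 20; the remaining 4 contribute 0. Total contributed: 20.
Player 5 keeps 20 and receives 3.5 × 20 × 5/28 = 12.50 from the shared-notes effort, for a payoff of 32.50.

32.50 hours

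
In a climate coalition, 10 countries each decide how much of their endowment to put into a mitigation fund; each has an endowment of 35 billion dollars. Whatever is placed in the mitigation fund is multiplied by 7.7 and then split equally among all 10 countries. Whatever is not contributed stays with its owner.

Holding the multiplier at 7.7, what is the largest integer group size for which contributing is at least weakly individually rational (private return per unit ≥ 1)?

Private return per unit is 7.7/(group size), which is ≥ 1 whenever the group size is ≤ 7.7.
The largest such integer is 7.

7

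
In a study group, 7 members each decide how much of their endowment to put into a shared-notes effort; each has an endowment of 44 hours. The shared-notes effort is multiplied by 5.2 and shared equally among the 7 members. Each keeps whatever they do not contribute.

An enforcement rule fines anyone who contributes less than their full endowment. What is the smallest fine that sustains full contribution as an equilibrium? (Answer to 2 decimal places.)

11.31 hours

Given the others contribute fully, the best deviation is to contribute 0 (any partial contribution still incurs the fine and gives up units whose private return 0.7429 is below 1).
Deviating from 44 to 0 saves 44 hours but forfeits the deviator's share of the drop in the shared-notes effort: 5.2/7 × 44 = 32.69.
So the deviation gain is 44 − 32.69 = 11.31, and the fine must be at least 11.31 hours to wipe it out.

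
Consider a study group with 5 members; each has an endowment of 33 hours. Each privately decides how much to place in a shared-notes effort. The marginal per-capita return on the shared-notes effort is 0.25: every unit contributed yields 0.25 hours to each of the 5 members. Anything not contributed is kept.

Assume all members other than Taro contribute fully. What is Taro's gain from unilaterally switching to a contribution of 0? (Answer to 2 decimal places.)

24.75 hours

Switching from a contribution of 33 to 0 lets Taro keep an extra 33 hours, but lowers the shared-notes effort by 33, which costs Taro their own share of that drop: 0.25 × 33 = 8.25.
Net gain = 33 − 8.25 = 24.75. The private return per contributed unit (0.25) is below 1, so free-riding is indeed the best response regardless of what the others do.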